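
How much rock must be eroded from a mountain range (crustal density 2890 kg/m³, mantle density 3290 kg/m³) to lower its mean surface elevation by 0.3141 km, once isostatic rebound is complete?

2.58 km

Net drop Δ = e − u = e − e ρ_c/ρ_m = e (ρ_m − ρ_c)/ρ_m.
e = Δ ρ_m/(ρ_m − ρ_c) = 0.3141 km × 3290/400 = 2.58 km.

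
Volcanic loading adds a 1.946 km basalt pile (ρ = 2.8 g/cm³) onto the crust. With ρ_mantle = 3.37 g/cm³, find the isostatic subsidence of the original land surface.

Subaerial loading: s = t ρ_load / ρ_m.
s = 1.946 km × 2.8/3.37 = 1.62 km.

1.62 km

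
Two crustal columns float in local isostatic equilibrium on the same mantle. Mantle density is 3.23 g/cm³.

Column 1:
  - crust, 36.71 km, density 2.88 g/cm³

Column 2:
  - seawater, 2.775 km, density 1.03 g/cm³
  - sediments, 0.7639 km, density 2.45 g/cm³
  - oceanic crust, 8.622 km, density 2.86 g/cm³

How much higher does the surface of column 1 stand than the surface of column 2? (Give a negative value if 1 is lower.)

0.916 km

For any compensation level in the mantle, the mantle terms cancel and isostasy reduces to e = (Σt_1 − Σt_2) − (Σ(ρt)_1 − Σ(ρt)_2) / ρ_m.
Σt_1 = 36.71 km; Σt_2 = 12.1609 km; Σ(ρt)_1 = 105.7248; Σ(ρt)_2 = 29.388725 (in km·g/cm³).
e = (36.71 − 12.1609) − (105.7248 − 29.388725) / 3.23 = 0.916 km.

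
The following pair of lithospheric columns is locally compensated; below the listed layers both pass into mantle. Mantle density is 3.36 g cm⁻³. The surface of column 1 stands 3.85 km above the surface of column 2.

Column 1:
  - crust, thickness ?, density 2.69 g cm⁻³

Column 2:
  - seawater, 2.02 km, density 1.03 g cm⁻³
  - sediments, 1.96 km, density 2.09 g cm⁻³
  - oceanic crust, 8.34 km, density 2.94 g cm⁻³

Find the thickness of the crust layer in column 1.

35.3 km

Take the compensation level at the base of the deeper column (depth z_c below the surface of column 1) and equate Σ ρ_i t_i down to z_c; mantle fills any gap and the z_c terms cancel.
Column 1: x×2.69 + (z_c − 0 − x)×3.36
Column 2: 3.85×0 + 2.02×1.03 + 1.96×2.09 + 8.34×2.94 + (z_c − 3.85 − 12.32)×3.36
The z_c×3.36 term appears on both sides and cancels. Collect the known terms of each column as K = Σ(ρt)_known − 3.36 × (depth of known layers): K_1 = 0 − 3.36×0 = 0; K_2 = 30.6966 − 3.36×(3.85 + 12.32) = −23.6346.
Balance: K_1 − x×(3.36 − 2.69) = K_2, so x = (K_1 − K_2)/(3.36 − 2.69) = 23.6346/0.67 = 35.3 km.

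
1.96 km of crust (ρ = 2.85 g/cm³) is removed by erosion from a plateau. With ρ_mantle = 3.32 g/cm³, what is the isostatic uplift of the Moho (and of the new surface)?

Unloading: uplift u = e ρ_c/ρ_m = 1.96 km × 2.85/3.32 = 1.68 km.

1.68 km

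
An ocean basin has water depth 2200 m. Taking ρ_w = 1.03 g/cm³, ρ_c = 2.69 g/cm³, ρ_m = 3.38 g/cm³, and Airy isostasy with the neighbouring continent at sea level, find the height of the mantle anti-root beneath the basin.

Balancing pressure at the compensation depth: replacing crust with seawater at the top is compensated by replacing crust with mantle at the base: d (ρ_c − ρ_w) = a (ρ_m − ρ_c).
a = d (ρ_c − ρ_w)/(ρ_m − ρ_c) = 2200 m × 1.66/0.69 = 5290 m.

5290 m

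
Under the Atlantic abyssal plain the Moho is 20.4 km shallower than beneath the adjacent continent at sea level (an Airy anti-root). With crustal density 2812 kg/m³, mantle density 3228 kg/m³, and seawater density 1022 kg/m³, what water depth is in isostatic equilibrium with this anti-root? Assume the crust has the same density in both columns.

Replacing a thickness d of crust by seawater at the top must be balanced by replacing crust with mantle at the base: d (ρ_c − ρ_w) = a (ρ_m − ρ_c).
d = a (ρ_m − ρ_c)/(ρ_c − ρ_w) = 20.4 km × 416/1790 = 4.74 km.

4.74 km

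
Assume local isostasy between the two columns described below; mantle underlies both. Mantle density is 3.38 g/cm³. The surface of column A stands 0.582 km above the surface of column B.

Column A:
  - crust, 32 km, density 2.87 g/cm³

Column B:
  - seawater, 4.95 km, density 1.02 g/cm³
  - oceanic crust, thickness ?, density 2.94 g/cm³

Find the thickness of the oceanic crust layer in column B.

Take the compensation level at the base of the deeper column (depth z_c below the surface of column A) and equate Σ ρ_i t_i down to z_c; mantle fills any gap and the z_c terms cancel.
Column A: 32×2.87 + (z_c − 32)×3.38
Column B: 0.582×0 + 4.95×1.02 + x×2.94 + (z_c − 0.582 − 4.95 − x)×3.38
The z_c×3.38 term appears on both sides and cancels. Collect the known terms of each column as K = Σ(ρt)_known − 3.38 × (depth of known layers): K_A = 91.84 − 3.38×32 = −16.32; K_B = 5.049 − 3.38×(0.582 + 4.95) = −13.64916.
Balance: K_A = K_B − x×(3.38 − 2.94), so x = (K_B − K_A)/(3.38 − 2.94) = 2.67084/0.44 = 6.07 km.

6.07 km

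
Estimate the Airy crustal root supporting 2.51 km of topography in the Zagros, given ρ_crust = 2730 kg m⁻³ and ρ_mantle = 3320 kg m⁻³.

Isostatic balance requires: the weight of the topography is balanced by the buoyancy of the root, ρ_c h = (ρ_m − ρ_c) r.
r = h · ρ_c / (ρ_m − ρ_c) = 2.51 km × 2730 / (3320 − 2730) = 11.6 km.

11.6 km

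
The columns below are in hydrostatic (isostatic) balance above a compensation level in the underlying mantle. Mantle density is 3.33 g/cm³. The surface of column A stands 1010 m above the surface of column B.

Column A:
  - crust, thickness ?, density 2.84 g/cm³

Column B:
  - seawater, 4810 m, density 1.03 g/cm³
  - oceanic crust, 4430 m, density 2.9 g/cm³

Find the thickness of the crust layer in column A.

33300 m

Take the compensation level at the base of the deeper column (depth z_c below the surface of column A) and equate Σ ρ_i t_i down to z_c; mantle fills any gap and the z_c terms cancel.
Column A: x×2.84 + (z_c − 0 − x)×3.33
Column B: 1010×0 + 4810×1.03 + 4430×2.9 + (z_c − 1010 − 9240)×3.33
The z_c×3.33 term appears on both sides and cancels. Collect the known terms of each column as K = Σ(ρt)_known − 3.33 × (depth of known layers): K_A = 0 − 3.33×0 = 0; K_B = 17801.3 − 3.33×(1010 + 9240) = −16331.2.
Balance: K_A − x×(3.33 − 2.84) = K_B, so x = (K_A − K_B)/(3.33 − 2.84) = 16331.2/0.49 = 33300 m.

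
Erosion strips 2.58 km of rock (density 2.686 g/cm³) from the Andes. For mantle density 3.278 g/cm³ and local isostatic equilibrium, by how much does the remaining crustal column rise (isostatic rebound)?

2.11 km

Unloading: uplift u = e ρ_c/ρ_m = 2.58 km × 2.686/3.278 = 2.11 km.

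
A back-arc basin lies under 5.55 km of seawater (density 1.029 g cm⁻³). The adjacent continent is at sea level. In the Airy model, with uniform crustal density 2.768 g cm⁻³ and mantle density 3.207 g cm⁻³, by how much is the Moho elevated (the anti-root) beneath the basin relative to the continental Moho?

22 km

In Airy isostatic equilibrium: replacing crust with seawater at the top is compensated by replacing crust with mantle at the base: d (ρ_c − ρ_w) = a (ρ_m − ρ_c).
a = d (ρ_c − ρ_w)/(ρ_m − ρ_c) = 5.55 km × 1.739/0.439 = 22 km.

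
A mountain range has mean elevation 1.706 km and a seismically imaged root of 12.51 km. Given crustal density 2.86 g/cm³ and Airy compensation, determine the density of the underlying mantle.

Airy balance: ρ_c h = (ρ_m − ρ_c) r → ρ_m = ρ_c (1 + h/r).
ρ_m = 2.86 × (1 + 1.706 km/12.51 km) = 3.25 g/cm³.

3.25 g/cm³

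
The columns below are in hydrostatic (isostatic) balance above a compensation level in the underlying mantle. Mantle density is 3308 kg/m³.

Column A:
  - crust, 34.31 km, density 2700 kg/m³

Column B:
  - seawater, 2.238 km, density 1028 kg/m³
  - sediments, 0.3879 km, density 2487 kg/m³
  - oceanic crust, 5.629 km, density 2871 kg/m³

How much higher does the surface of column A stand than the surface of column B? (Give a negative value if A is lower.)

For any compensation level in the mantle, the mantle terms cancel and isostasy reduces to e = (Σt_A − Σt_B) − (Σ(ρt)_A − Σ(ρt)_B) / ρ_m.
Σt_A = 34.31 km; Σt_B = 8.2549 km; Σ(ρt)_A = 92637; Σ(ρt)_B = 19426.2303 (in km·kg/m³).
e = (34.31 − 8.2549) − (92637 − 19426.2303) / 3308 = 3.92 km.

3.92 km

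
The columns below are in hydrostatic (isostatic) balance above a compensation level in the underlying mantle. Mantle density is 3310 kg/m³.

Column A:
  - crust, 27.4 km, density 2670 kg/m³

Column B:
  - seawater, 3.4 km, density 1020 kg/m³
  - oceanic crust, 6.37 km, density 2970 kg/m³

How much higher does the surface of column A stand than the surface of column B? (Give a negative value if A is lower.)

For any compensation level in the mantle, the mantle terms cancel and isostasy reduces to e = (Σt_A − Σt_B) − (Σ(ρt)_A − Σ(ρt)_B) / ρ_m.
Σt_A = 27.4 km; Σt_B = 9.77 km; Σ(ρt)_A = 73158; Σ(ρt)_B = 22386.9 (in km·kg/m³).
e = (27.4 − 9.77) − (73158 − 22386.9) / 3310 = 2.29 km.

2.29 km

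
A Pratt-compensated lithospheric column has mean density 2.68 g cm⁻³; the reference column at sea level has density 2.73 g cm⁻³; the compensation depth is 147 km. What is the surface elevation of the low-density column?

ρ_ref D = ρ (D + h) → h = D (ρ_ref − ρ)/ρ.
h = 147 km × (2.73 − 2.68)/2.68 = 2.74 km.

2.74 km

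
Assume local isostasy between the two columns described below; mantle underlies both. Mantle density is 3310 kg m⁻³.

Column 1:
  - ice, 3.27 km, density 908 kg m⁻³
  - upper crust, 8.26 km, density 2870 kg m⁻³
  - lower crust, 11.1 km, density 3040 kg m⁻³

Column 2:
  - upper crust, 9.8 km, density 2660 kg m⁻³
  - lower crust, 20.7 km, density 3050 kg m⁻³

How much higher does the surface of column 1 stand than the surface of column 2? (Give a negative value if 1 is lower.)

0.826 km

For any compensation level in the mantle, the mantle terms cancel and isostasy reduces to e = (Σt_1 − Σt_2) − (Σ(ρt)_1 − Σ(ρt)_2) / ρ_m.
Σt_1 = 22.63 km; Σt_2 = 30.5 km; Σ(ρt)_1 = 60419.36; Σ(ρt)_2 = 89203 (in km·kg m⁻³).
e = (22.63 − 30.5) − (60419.36 − 89203) / 3310 = 0.826 km.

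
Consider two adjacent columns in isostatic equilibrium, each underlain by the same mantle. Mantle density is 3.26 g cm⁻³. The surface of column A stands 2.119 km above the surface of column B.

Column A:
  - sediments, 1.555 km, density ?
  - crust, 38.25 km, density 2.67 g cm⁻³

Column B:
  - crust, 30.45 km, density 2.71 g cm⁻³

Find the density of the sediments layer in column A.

2.56 g cm⁻³

Take the compensation level at the base of the deeper column (depth z_c below the surface of column A) and equate Σ ρ_i t_i down to z_c; mantle fills any gap and the z_c terms cancel.
Column A: 1.555×ρ + 38.25×2.67 + (z_c − 39.805)×3.26
Column B: 2.119×0 + 30.45×2.71 + (z_c − 2.119 − 30.45)×3.26
The z_c×3.26 term appears on both sides and cancels. Collect the known terms of each column as K = Σ(ρt)_known − 3.26 × (depth of known layers): K_A = 102.1275 − 3.26×39.805 = −27.6368; K_B = 82.5195 − 3.26×(2.119 + 30.45) = −23.65544.
Balance: K_A + 1.555×ρ = K_B, so ρ = (K_B − K_A)/1.555 = 3.98136/1.555 = 2.56 g cm⁻³.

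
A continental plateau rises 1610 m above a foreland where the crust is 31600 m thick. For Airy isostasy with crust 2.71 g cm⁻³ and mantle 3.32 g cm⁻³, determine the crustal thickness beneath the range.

40400 m

Root depth r = h ρ_c / (ρ_m − ρ_c) = 1610 m × 2.71 / 0.61 = 7153 m.
Total thickness = T + h + r = 31600 m + 1610 m + 7153 m = 40400 m.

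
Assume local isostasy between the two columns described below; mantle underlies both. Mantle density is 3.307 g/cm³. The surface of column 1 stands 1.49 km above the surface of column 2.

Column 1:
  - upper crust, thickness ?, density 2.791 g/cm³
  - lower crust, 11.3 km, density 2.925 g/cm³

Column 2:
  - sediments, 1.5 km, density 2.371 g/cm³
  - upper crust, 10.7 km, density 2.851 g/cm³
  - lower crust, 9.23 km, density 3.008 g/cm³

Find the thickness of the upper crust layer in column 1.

Take the compensation level at the base of the deeper column (depth z_c below the surface of column 1) and equate Σ ρ_i t_i down to z_c; mantle fills any gap and the z_c terms cancel.
Column 1: x×2.791 + 11.3×2.925 + (z_c − 11.3 − x)×3.307
Column 2: 1.49×0 + 1.5×2.371 + 10.7×2.851 + 9.23×3.008 + (z_c − 1.49 − 21.43)×3.307
The z_c×3.307 term appears on both sides and cancels. Collect the known terms of each column as K = Σ(ρt)_known − 3.307 × (depth of known layers): K_1 = 33.0525 − 3.307×11.3 = −4.3166; K_2 = 61.82604 − 3.307×(1.49 + 21.43) = −13.9704.
Balance: K_1 − x×(3.307 − 2.791) = K_2, so x = (K_1 − K_2)/(3.307 − 2.791) = 9.6538/0.516 = 18.7 km.

18.7 km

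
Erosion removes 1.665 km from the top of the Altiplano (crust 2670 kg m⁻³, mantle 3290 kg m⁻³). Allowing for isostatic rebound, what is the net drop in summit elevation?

0.314 km

Rebound u = e ρ_c/ρ_m = 1.665 km × 2670/3290 = 1.351 km.
Net surface drop = e − u = 1.665 km − 1.351 km = e (ρ_m − ρ_c)/ρ_m = 0.314 km.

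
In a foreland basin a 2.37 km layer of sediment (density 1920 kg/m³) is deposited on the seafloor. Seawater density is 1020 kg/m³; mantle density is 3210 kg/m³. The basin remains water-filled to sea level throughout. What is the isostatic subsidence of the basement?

Submarine loading: the sediment displaces seawater, and the subsidence is in turn flooded, so s (ρ_m − ρ_w) = t (ρ_sed − ρ_w).
s = 2.37 km × (1920 − 1020) / (3210 − 1020) = 0.974 km.

0.974 km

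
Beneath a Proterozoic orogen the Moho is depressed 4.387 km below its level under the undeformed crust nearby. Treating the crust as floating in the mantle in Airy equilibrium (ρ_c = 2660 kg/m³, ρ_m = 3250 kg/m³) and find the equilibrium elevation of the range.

0.973 km

Equating mass per unit area of the two columns: ρ_c h = (ρ_m − ρ_c) r.
h = r (ρ_m − ρ_c) / ρ_c = 4.387 km × (3250 − 2660) / 2660 = 0.973 km.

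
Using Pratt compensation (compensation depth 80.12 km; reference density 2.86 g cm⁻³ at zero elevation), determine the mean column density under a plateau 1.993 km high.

2.79 g cm⁻³

Pratt balance: ρ_ref D = ρ (D + h).
ρ = ρ_ref D/(D + h) = 2.86 × 80.12 km/(80.12 km + 1.993 km) = 2.79 g cm⁻³.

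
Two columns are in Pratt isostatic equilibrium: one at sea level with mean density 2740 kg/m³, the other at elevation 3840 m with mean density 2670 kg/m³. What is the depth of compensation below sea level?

146000 m

ρ_ref D = ρ (D + h) → D (ρ_ref − ρ) = ρ h.
D = ρ h/(ρ_ref − ρ) = 2670 × 3840 m/(2740 − 2670) = 146000 m.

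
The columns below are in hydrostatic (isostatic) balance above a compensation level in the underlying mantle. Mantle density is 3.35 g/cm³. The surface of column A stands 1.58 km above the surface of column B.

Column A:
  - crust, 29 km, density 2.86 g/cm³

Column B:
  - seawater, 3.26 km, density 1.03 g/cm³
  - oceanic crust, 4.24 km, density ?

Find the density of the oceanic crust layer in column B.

Take the compensation level at the base of the deeper column (depth z_c below the surface of column A) and equate Σ ρ_i t_i down to z_c; mantle fills any gap and the z_c terms cancel.
Column A: 29×2.86 + (z_c − 29)×3.35
Column B: 1.58×0 + 3.26×1.03 + 4.24×ρ + (z_c − 1.58 − 7.5)×3.35
The z_c×3.35 term appears on both sides and cancels. Collect the known terms of each column as K = Σ(ρt)_known − 3.35 × (depth of known layers): K_A = 82.94 − 3.35×29 = −14.21; K_B = 3.3578 − 3.35×(1.58 + 7.5) = −27.0602.
Balance: K_A = K_B + 4.24×ρ, so ρ = (K_A − K_B)/4.24 = 12.8502/4.24 = 3.03 g/cm³.

3.03 g/cm³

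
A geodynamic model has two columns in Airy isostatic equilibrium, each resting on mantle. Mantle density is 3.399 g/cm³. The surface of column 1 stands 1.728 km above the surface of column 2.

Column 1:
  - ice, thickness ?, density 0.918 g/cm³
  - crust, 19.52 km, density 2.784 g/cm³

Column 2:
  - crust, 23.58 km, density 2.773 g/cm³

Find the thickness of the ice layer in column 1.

Take the compensation level at the base of the deeper column (depth z_c below the surface of column 1) and equate Σ ρ_i t_i down to z_c; mantle fills any gap and the z_c terms cancel.
Column 1: x×0.918 + 19.52×2.784 + (z_c − 19.52 − x)×3.399
Column 2: 1.728×0 + 23.58×2.773 + (z_c − 1.728 − 23.58)×3.399
The z_c×3.399 term appears on both sides and cancels. Collect the known terms of each column as K = Σ(ρt)_known − 3.399 × (depth of known layers): K_1 = 54.34368 − 3.399×19.52 = −12.0048; K_2 = 65.38734 − 3.399×(1.728 + 23.58) = −20.634552.
Balance: K_1 − x×(3.399 − 0.918) = K_2, so x = (K_1 − K_2)/(3.399 − 0.918) = 8.62975/2.481 = 3.48 km.

3.48 km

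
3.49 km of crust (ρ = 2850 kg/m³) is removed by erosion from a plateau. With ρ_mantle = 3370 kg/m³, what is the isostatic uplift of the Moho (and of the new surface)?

Unloading: uplift u = e ρ_c/ρ_m = 3.49 km × 2850/3370 = 2.95 km.

2.95 km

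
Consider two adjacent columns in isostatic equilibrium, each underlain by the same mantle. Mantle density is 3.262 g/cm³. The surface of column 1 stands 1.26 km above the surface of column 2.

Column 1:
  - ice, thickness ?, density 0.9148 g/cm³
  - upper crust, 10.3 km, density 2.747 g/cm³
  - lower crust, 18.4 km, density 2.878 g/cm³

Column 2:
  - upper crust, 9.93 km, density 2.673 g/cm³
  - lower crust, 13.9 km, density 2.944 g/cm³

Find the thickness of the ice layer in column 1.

0.856 km

Take the compensation level at the base of the deeper column (depth z_c below the surface of column 1) and equate Σ ρ_i t_i down to z_c; mantle fills any gap and the z_c terms cancel.
Column 1: x×0.9148 + 10.3×2.747 + 18.4×2.878 + (z_c − 28.7 − x)×3.262
Column 2: 1.26×0 + 9.93×2.673 + 13.9×2.944 + (z_c − 1.26 − 23.83)×3.262
The z_c×3.262 term appears on both sides and cancels. Collect the known terms of each column as K = Σ(ρt)_known − 3.262 × (depth of known layers): K_1 = 81.2493 − 3.262×28.7 = −12.3701; K_2 = 67.46449 − 3.262×(1.26 + 23.83) = −14.37909.
Balance: K_1 − x×(3.262 − 0.9148) = K_2, so x = (K_1 − K_2)/(3.262 − 0.9148) = 2.00899/2.3472 = 0.856 km.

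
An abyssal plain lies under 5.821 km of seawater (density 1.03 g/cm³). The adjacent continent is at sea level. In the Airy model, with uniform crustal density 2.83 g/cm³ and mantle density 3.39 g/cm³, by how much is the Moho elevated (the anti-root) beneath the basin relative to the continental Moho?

18.7 km

In Airy isostatic equilibrium: replacing crust with seawater at the top is compensated by replacing crust with mantle at the base: d (ρ_c − ρ_w) = a (ρ_m − ρ_c).
a = d (ρ_c − ρ_w)/(ρ_m − ρ_c) = 5.821 km × 1.8/0.56 = 18.7 km.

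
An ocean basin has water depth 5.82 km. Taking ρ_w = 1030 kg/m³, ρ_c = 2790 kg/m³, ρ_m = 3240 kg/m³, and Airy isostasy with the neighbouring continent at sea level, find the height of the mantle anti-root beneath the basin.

22.8 km

Equating mass per unit area of the two columns: replacing crust with seawater at the top is compensated by replacing crust with mantle at the base: d (ρ_c − ρ_w) = a (ρ_m − ρ_c).
a = d (ρ_c − ρ_w)/(ρ_m − ρ_c) = 5.82 km × 1760/450 = 22.8 km.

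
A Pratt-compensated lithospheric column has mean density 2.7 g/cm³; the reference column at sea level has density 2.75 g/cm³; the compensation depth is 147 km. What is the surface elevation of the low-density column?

2.72 km

ρ_ref D = ρ (D + h) → h = D (ρ_ref − ρ)/ρ.
h = 147 km × (2.75 − 2.7)/2.7 = 2.72 km.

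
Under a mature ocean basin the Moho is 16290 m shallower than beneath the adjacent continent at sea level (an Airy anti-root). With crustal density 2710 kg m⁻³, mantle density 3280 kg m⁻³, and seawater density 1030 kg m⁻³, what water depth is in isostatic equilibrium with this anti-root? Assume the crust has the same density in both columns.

5530 m

Replacing a thickness d of crust by seawater at the top must be balanced by replacing crust with mantle at the base: d (ρ_c − ρ_w) = a (ρ_m − ρ_c).
d = a (ρ_m − ρ_c)/(ρ_c − ρ_w) = 16290 m × 570/1680 = 5530 m.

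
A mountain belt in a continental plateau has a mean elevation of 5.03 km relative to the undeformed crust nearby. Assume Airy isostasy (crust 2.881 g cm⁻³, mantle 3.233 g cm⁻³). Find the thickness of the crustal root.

In Airy isostatic equilibrium: the weight of the topography is balanced by the buoyancy of the root, ρ_c h = (ρ_m − ρ_c) r.
r = h · ρ_c / (ρ_m − ρ_c) = 5.03 km × 2.881 / (3.233 − 2.881) = 41.2 km.

41.2 km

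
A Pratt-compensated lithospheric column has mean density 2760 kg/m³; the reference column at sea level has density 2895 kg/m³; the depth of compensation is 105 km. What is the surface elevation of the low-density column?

5.14 km

ρ_ref D = ρ (D + h) → h = D (ρ_ref − ρ)/ρ.
h = 105 km × (2895 − 2760)/2760 = 5.14 km.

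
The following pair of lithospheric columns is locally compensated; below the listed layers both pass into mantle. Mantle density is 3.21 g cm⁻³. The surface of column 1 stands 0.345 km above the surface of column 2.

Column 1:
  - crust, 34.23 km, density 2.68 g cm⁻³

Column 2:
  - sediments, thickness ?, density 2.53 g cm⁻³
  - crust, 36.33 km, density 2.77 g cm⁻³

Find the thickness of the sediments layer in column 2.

Take the compensation level at the base of the deeper column (depth z_c below the surface of column 1) and equate Σ ρ_i t_i down to z_c; mantle fills any gap and the z_c terms cancel.
Column 1: 34.23×2.68 + (z_c − 34.23)×3.21
Column 2: 0.345×0 + x×2.53 + 36.33×2.77 + (z_c − 0.345 − 36.33 − x)×3.21
The z_c×3.21 term appears on both sides and cancels. Collect the known terms of each column as K = Σ(ρt)_known − 3.21 × (depth of known layers): K_1 = 91.7364 − 3.21×34.23 = −18.1419; K_2 = 100.6341 − 3.21×(0.345 + 36.33) = −17.09265.
Balance: K_1 = K_2 − x×(3.21 − 2.53), so x = (K_2 − K_1)/(3.21 − 2.53) = 1.04925/0.68 = 1.54 km.

1.54 km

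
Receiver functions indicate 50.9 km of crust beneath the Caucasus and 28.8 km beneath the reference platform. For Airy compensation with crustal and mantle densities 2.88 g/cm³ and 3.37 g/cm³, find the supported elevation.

3.21 km

Excess crust Δ = 50.9 km − 28.8 km = 22.1 km, split between elevation h and root r with h + r = Δ.
Airy balance ρ_c h = (ρ_m − ρ_c) r gives r = h ρ_c/(ρ_m − ρ_c), so h (1 + ρ_c/(ρ_m − ρ_c)) = Δ, i.e. h = Δ (ρ_m − ρ_c)/ρ_m.
h = 22.1 km × 0.49/3.37 = 3.21 km.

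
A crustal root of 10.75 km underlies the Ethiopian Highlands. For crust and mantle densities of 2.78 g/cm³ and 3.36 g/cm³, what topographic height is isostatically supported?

For local isostatic compensation: ρ_c h = (ρ_m − ρ_c) r.
h = r (ρ_m − ρ_c) / ρ_c = 10.75 km × (3.36 − 2.78) / 2.78 = 2.24 km.

2.24 km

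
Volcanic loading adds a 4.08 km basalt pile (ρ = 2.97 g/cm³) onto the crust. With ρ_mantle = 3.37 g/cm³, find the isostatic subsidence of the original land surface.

3.6 km

Subaerial loading: s = t ρ_load / ρ_m.
s = 4.08 km × 2.97/3.37 = 3.6 km.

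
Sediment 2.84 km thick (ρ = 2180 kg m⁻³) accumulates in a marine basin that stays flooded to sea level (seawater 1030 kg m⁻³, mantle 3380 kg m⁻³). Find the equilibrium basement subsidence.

1.39 km

Submarine loading: the sediment displaces seawater, and the subsidence is in turn flooded, so s (ρ_m − ρ_w) = t (ρ_sed − ρ_w).
s = 2.84 km × (2180 − 1030) / (3380 − 1030) = 1.39 km.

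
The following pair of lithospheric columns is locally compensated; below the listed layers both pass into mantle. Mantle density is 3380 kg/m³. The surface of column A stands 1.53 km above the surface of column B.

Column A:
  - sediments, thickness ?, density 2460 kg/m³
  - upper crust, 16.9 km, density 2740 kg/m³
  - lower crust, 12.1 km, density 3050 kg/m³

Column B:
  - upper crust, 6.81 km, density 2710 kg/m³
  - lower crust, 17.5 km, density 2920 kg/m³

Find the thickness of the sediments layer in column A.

3.23 km

Take the compensation level at the base of the deeper column (depth z_c below the surface of column A) and equate Σ ρ_i t_i down to z_c; mantle fills any gap and the z_c terms cancel.
Column A: x×2460 + 16.9×2740 + 12.1×3050 + (z_c − 29 − x)×3380
Column B: 1.53×0 + 6.81×2710 + 17.5×2920 + (z_c − 1.53 − 24.31)×3380
The z_c×3380 term appears on both sides and cancels. Collect the known terms of each column as K = Σ(ρt)_known − 3380 × (depth of known layers): K_A = 83211 − 3380×29 = −14809; K_B = 69555.1 − 3380×(1.53 + 24.31) = −17784.1.
Balance: K_A − x×(3380 − 2460) = K_B, so x = (K_A − K_B)/(3380 − 2460) = 2975.1/920 = 3.23 km.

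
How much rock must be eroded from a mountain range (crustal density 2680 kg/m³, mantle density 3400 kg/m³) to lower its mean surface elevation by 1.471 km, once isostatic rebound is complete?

Net drop Δ = e − u = e − e ρ_c/ρ_m = e (ρ_m − ρ_c)/ρ_m.
e = Δ ρ_m/(ρ_m − ρ_c) = 1.471 km × 3400/720 = 6.95 km.

6.95 km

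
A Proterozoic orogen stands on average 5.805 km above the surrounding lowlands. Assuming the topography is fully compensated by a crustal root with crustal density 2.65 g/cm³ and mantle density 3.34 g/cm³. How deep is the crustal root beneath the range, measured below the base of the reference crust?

Balancing pressure at the compensation depth: the weight of the topography is balanced by the buoyancy of the root, ρ_c h = (ρ_m − ρ_c) r.
r = h · ρ_c / (ρ_m − ρ_c) = 5.805 km × 2.65 / (3.34 − 2.65) = 22.3 km.

22.3 km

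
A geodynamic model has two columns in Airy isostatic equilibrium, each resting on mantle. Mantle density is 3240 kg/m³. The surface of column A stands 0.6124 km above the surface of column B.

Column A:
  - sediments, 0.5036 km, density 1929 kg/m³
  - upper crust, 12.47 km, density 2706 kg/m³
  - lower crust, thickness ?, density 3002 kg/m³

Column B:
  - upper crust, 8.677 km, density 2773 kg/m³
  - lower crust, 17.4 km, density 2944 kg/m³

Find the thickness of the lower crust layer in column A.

16.3 km

Take the compensation level at the base of the deeper column (depth z_c below the surface of column A) and equate Σ ρ_i t_i down to z_c; mantle fills any gap and the z_c terms cancel.
Column A: 0.5036×1929 + 12.47×2706 + x×3002 + (z_c − 12.9736 − x)×3240
Column B: 0.6124×0 + 8.677×2773 + 17.4×2944 + (z_c − 0.6124 − 26.077)×3240
The z_c×3240 term appears on both sides and cancels. Collect the known terms of each column as K = Σ(ρt)_known − 3240 × (depth of known layers): K_A = 34715.2644 − 3240×12.9736 = −7319.1996; K_B = 75286.921 − 3240×(0.6124 + 26.077) = −11186.735.
Balance: K_A − x×(3240 − 3002) = K_B, so x = (K_A − K_B)/(3240 − 3002) = 3867.54/238 = 16.3 km.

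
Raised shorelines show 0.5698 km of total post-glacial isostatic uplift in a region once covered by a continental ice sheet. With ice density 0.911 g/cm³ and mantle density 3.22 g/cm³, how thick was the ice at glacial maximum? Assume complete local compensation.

2.01 km

u = t ρ_ice/ρ_m → t = u ρ_m/ρ_ice = 0.5698 km × 3.22/0.911 = 2.01 km.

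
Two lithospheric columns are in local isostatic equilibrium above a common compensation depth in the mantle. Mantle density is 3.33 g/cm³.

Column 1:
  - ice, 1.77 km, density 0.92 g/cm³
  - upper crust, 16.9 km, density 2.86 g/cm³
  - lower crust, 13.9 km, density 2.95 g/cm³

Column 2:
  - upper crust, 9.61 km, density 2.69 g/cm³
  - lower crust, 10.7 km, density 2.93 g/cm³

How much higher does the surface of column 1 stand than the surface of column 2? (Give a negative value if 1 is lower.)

For any compensation level in the mantle, the mantle terms cancel and isostasy reduces to e = (Σt_1 − Σt_2) − (Σ(ρt)_1 − Σ(ρt)_2) / ρ_m.
Σt_1 = 32.57 km; Σt_2 = 20.31 km; Σ(ρt)_1 = 90.9674; Σ(ρt)_2 = 57.2019 (in km·g/cm³).
e = (32.57 − 20.31) − (90.9674 − 57.2019) / 3.33 = 2.12 km.

2.12 km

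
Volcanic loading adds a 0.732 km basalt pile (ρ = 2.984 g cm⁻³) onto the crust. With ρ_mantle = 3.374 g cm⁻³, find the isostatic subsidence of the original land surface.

0.647 km

Subaerial loading: s = t ρ_load / ρ_m.
s = 0.732 km × 2.984/3.374 = 0.647 km.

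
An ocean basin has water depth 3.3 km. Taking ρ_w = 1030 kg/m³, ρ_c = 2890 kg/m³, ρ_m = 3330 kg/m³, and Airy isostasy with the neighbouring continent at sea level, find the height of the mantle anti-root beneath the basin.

In Airy isostatic equilibrium: replacing crust with seawater at the top is compensated by replacing crust with mantle at the base: d (ρ_c − ρ_w) = a (ρ_m − ρ_c).
a = d (ρ_c − ρ_w)/(ρ_m − ρ_c) = 3.3 km × 1860/440 = 13.9 km.

13.9 km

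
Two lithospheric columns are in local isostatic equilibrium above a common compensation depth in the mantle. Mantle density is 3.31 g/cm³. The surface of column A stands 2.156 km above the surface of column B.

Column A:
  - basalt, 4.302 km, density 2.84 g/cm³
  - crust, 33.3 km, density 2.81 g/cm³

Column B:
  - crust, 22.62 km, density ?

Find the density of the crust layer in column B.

Take the compensation level at the base of the deeper column (depth z_c below the surface of column A) and equate Σ ρ_i t_i down to z_c; mantle fills any gap and the z_c terms cancel.
Column A: 4.302×2.84 + 33.3×2.81 + (z_c − 37.602)×3.31
Column B: 2.156×0 + 22.62×ρ + (z_c − 2.156 − 22.62)×3.31
The z_c×3.31 term appears on both sides and cancels. Collect the known terms of each column as K = Σ(ρt)_known − 3.31 × (depth of known layers): K_A = 105.79068 − 3.31×37.602 = −18.67194; K_B = 0 − 3.31×(2.156 + 22.62) = −82.00856.
Balance: K_A = K_B + 22.62×ρ, so ρ = (K_A − K_B)/22.62 = 63.3366/22.62 = 2.8 g/cm³.

2.8 g/cm³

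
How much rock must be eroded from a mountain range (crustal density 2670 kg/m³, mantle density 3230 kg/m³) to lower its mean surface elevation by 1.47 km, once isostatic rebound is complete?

8.48 km

Net drop Δ = e − u = e − e ρ_c/ρ_m = e (ρ_m − ρ_c)/ρ_m.
e = Δ ρ_m/(ρ_m − ρ_c) = 1.47 km × 3230/560 = 8.48 km.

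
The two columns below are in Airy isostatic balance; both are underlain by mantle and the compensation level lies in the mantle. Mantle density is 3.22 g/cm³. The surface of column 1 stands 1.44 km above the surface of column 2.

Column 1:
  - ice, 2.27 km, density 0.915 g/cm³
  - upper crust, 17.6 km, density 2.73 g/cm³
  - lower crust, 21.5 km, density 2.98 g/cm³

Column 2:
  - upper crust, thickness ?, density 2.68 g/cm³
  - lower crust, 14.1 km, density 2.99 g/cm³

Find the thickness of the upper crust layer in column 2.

Take the compensation level at the base of the deeper column (depth z_c below the surface of column 1) and equate Σ ρ_i t_i down to z_c; mantle fills any gap and the z_c terms cancel.
Column 1: 2.27×0.915 + 17.6×2.73 + 21.5×2.98 + (z_c − 41.37)×3.22
Column 2: 1.44×0 + x×2.68 + 14.1×2.99 + (z_c − 1.44 − 14.1 − x)×3.22
The z_c×3.22 term appears on both sides and cancels. Collect the known terms of each column as K = Σ(ρt)_known − 3.22 × (depth of known layers): K_1 = 114.19505 − 3.22×41.37 = −19.01635; K_2 = 42.159 − 3.22×(1.44 + 14.1) = −7.8798.
Balance: K_1 = K_2 − x×(3.22 − 2.68), so x = (K_2 − K_1)/(3.22 − 2.68) = 11.1365/0.54 = 20.6 km.

20.6 km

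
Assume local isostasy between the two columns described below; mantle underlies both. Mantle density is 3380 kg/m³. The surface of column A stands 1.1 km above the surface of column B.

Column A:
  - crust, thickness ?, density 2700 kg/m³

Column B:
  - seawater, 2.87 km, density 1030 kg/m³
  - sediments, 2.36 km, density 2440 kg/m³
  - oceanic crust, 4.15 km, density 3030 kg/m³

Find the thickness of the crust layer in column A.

20.8 km

Take the compensation level at the base of the deeper column (depth z_c below the surface of column A) and equate Σ ρ_i t_i down to z_c; mantle fills any gap and the z_c terms cancel.
Column A: x×2700 + (z_c − 0 − x)×3380
Column B: 1.1×0 + 2.87×1030 + 2.36×2440 + 4.15×3030 + (z_c − 1.1 − 9.38)×3380
The z_c×3380 term appears on both sides and cancels. Collect the known terms of each column as K = Σ(ρt)_known − 3380 × (depth of known layers): K_A = 0 − 3380×0 = 0; K_B = 21289 − 3380×(1.1 + 9.38) = −14133.4.
Balance: K_A − x×(3380 − 2700) = K_B, so x = (K_A − K_B)/(3380 − 2700) = 14133.4/680 = 20.8 km.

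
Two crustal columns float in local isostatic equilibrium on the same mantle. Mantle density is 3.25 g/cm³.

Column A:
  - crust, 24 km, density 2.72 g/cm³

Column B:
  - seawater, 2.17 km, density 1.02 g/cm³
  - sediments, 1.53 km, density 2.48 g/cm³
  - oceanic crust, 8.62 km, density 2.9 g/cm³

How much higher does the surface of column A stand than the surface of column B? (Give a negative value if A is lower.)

For any compensation level in the mantle, the mantle terms cancel and isostasy reduces to e = (Σt_A − Σt_B) − (Σ(ρt)_A − Σ(ρt)_B) / ρ_m.
Σt_A = 24 km; Σt_B = 12.32 km; Σ(ρt)_A = 65.28; Σ(ρt)_B = 31.0058 (in km·g/cm³).
e = (24 − 12.32) − (65.28 − 31.0058) / 3.25 = 1.13 km.

1.13 km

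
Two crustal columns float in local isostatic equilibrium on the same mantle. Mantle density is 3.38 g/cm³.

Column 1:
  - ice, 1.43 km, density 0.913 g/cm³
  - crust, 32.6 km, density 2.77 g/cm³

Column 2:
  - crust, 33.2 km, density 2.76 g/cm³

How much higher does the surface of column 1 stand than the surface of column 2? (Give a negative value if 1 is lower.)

For any compensation level in the mantle, the mantle terms cancel and isostasy reduces to e = (Σt_1 − Σt_2) − (Σ(ρt)_1 − Σ(ρt)_2) / ρ_m.
Σt_1 = 34.03 km; Σt_2 = 33.2 km; Σ(ρt)_1 = 91.60759; Σ(ρt)_2 = 91.632 (in km·g/cm³).
e = (34.03 − 33.2) − (91.60759 − 91.632) / 3.38 = 0.837 km.

0.837 km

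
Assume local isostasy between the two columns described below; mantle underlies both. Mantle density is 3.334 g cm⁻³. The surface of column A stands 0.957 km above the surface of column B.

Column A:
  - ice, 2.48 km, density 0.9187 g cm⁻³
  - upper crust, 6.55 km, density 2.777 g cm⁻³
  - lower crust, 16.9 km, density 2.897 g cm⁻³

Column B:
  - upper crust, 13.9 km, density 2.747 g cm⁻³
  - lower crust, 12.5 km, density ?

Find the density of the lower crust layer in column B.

Take the compensation level at the base of the deeper column (depth z_c below the surface of column A) and equate Σ ρ_i t_i down to z_c; mantle fills any gap and the z_c terms cancel.
Column A: 2.48×0.9187 + 6.55×2.777 + 16.9×2.897 + (z_c − 25.93)×3.334
Column B: 0.957×0 + 13.9×2.747 + 12.5×ρ + (z_c − 0.957 − 26.4)×3.334
The z_c×3.334 term appears on both sides and cancels. Collect the known terms of each column as K = Σ(ρt)_known − 3.334 × (depth of known layers): K_A = 69.427026 − 3.334×25.93 = −17.023594; K_B = 38.1833 − 3.334×(0.957 + 26.4) = −53.024938.
Balance: K_A = K_B + 12.5×ρ, so ρ = (K_A − K_B)/12.5 = 36.0013/12.5 = 2.88 g cm⁻³.

2.88 g cm⁻³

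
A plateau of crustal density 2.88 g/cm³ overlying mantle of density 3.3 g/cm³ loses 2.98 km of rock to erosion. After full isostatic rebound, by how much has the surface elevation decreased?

0.379 km

Rebound u = e ρ_c/ρ_m = 2.98 km × 2.88/3.3 = 2.601 km.
Net surface drop = e − u = 2.98 km − 2.601 km = e (ρ_m − ρ_c)/ρ_m = 0.379 km.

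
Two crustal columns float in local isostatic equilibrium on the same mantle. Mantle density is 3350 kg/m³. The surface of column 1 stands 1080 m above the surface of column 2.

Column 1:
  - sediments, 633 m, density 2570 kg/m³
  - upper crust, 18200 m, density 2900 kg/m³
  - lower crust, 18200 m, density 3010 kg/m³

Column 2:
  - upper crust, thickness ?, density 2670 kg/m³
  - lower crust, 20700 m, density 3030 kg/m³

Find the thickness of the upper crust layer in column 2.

6810 m

Take the compensation level at the base of the deeper column (depth z_c below the surface of column 1) and equate Σ ρ_i t_i down to z_c; mantle fills any gap and the z_c terms cancel.
Column 1: 633×2570 + 18200×2900 + 18200×3010 + (z_c − 37033)×3350
Column 2: 1080×0 + x×2670 + 20700×3030 + (z_c − 1080 − 20700 − x)×3350
The z_c×3350 term appears on both sides and cancels. Collect the known terms of each column as K = Σ(ρt)_known − 3350 × (depth of known layers): K_1 = 109188810 − 3350×37033 = −14871740; K_2 = 62721000 − 3350×(1080 + 20700) = −10242000.
Balance: K_1 = K_2 − x×(3350 − 2670), so x = (K_2 − K_1)/(3350 − 2670) = 4629740/680 = 6810 m.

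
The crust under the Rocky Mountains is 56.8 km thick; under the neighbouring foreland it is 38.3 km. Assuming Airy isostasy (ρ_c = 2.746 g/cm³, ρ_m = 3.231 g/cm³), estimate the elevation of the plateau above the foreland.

2.78 km

Excess crust Δ = 56.8 km − 38.3 km = 18.5 km, split between elevation h and root r with h + r = Δ.
Airy balance ρ_c h = (ρ_m − ρ_c) r gives r = h ρ_c/(ρ_m − ρ_c), so h (1 + ρ_c/(ρ_m − ρ_c)) = Δ, i.e. h = Δ (ρ_m − ρ_c)/ρ_m.
h = 18.5 km × 0.485/3.231 = 2.78 km.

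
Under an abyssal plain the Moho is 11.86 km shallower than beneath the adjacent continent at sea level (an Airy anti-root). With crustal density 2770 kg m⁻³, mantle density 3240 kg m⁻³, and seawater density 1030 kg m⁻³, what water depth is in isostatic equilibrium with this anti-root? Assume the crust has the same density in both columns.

Replacing a thickness d of crust by seawater at the top must be balanced by replacing crust with mantle at the base: d (ρ_c − ρ_w) = a (ρ_m − ρ_c).
d = a (ρ_m − ρ_c)/(ρ_c − ρ_w) = 11.86 km × 470/1740 = 3.2 km.

3.2 km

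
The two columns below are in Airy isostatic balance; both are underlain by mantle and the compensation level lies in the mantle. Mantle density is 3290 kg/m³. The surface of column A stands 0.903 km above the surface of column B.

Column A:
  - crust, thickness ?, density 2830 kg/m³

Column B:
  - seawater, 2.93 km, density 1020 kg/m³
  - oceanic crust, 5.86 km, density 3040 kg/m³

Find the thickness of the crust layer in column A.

24.1 km

Take the compensation level at the base of the deeper column (depth z_c below the surface of column A) and equate Σ ρ_i t_i down to z_c; mantle fills any gap and the z_c terms cancel.
Column A: x×2830 + (z_c − 0 − x)×3290
Column B: 0.903×0 + 2.93×1020 + 5.86×3040 + (z_c − 0.903 − 8.79)×3290
The z_c×3290 term appears on both sides and cancels. Collect the known terms of each column as K = Σ(ρt)_known − 3290 × (depth of known layers): K_A = 0 − 3290×0 = 0; K_B = 20803 − 3290×(0.903 + 8.79) = −11086.97.
Balance: K_A − x×(3290 − 2830) = K_B, so x = (K_A − K_B)/(3290 − 2830) = 11087/460 = 24.1 km.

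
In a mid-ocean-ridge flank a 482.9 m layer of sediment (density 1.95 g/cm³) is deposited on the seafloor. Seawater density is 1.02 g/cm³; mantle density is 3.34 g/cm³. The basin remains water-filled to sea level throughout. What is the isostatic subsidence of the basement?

Submarine loading: the sediment displaces seawater, and the subsidence is in turn flooded, so s (ρ_m − ρ_w) = t (ρ_sed − ρ_w).
s = 482.9 m × (1.95 − 1.02) / (3.34 − 1.02) = 194 m.

194 m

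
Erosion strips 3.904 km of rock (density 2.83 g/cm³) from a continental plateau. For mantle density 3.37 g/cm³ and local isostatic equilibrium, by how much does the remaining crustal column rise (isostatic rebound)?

3.28 km

Unloading: uplift u = e ρ_c/ρ_m = 3.904 km × 2.83/3.37 = 3.28 km.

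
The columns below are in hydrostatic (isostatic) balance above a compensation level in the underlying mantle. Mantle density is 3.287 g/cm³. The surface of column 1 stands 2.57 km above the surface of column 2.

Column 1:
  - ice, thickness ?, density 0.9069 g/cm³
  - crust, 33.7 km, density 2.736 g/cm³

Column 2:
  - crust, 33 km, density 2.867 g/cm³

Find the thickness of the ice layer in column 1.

1.57 km

Take the compensation level at the base of the deeper column (depth z_c below the surface of column 1) and equate Σ ρ_i t_i down to z_c; mantle fills any gap and the z_c terms cancel.
Column 1: x×0.9069 + 33.7×2.736 + (z_c − 33.7 − x)×3.287
Column 2: 2.57×0 + 33×2.867 + (z_c − 2.57 − 33)×3.287
The z_c×3.287 term appears on both sides and cancels. Collect the known terms of each column as K = Σ(ρt)_known − 3.287 × (depth of known layers): K_1 = 92.2032 − 3.287×33.7 = −18.5687; K_2 = 94.611 − 3.287×(2.57 + 33) = −22.30759.
Balance: K_1 − x×(3.287 − 0.9069) = K_2, so x = (K_1 − K_2)/(3.287 − 0.9069) = 3.73889/2.3801 = 1.57 km.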